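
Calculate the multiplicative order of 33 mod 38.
Powers of 33 mod 38: 33^1≡33, 33^2≡25, 33^3≡27, 33^4≡17, 33^5≡29, 33^6≡7, 33^7≡3, 33^8≡23, 33^9≡37, 33^10≡5, 33^11≡13, 33^12≡11, 33^13≡21, 33^14≡9, 33^15≡31, 33^16≡35, 33^17≡15, 33^18≡1. Order = 18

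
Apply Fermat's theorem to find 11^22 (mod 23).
By Fermat's Little Theorem, 11^{22} ≡ 1 (mod 23) since 23 is prime and gcd(11, 23) = 1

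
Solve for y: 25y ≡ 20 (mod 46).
10

Since gcd(25, 46) = 1 divides 20, a solution exists.
Multiply both sides by the inverse of 25 mod 46:
  25^(-1) mod 46 = 35
  x ≡ 35 × 20 ≡ 700 ≡ 10 (mod 46)
Verification: 25 × 10 = 250 = 5 × 46 + 20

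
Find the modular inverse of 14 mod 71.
14^(-1) ≡ 66 (mod 71). Verification: 14 × 66 = 924 ≡ 1 (mod 71)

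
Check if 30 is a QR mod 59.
By Euler's criterion: 30^{29} ≡ 58 (mod 59). Since this equals -1 (≡ 58), 30 is not a QR.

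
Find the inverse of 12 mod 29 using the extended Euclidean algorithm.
Extended GCD: 12(-12) + 29(5) = 1. So 12^(-1) ≡ 17 ≡ 17 (mod 29). Verify: 12 × 17 = 204 ≡ 1 (mod 29)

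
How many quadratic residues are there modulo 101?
For prime 101, there are (p-1)/2 = (101-1)/2 = 50 quadratic residues (excluding 0).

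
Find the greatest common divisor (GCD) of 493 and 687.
1

Using the Euclidean algorithm:
493 = 0 × 687 + 493
687 = 1 × 493 + 194
493 = 2 × 194 + 105
194 = 1 × 105 + 89
105 = 1 × 89 + 16
89 = 5 × 16 + 9
16 = 1 × 9 + 7
9 = 1 × 7 + 2
7 = 3 × 2 + 1
2 = 2 × 1 + 0

GCD(493, 687) = 1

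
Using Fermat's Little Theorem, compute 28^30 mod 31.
By Fermat's Little Theorem, 28^{30} ≡ 1 (mod 31) since 31 is prime and gcd(28, 31) = 1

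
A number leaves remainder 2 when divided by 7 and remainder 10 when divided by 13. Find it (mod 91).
M = 7 × 13 = 91. M₁ = 13, y₁ ≡ 6 (mod 7). M₂ = 7, y₂ ≡ 2 (mod 13). n = 2×13×6 + 10×7×2 ≡ 23 (mod 91)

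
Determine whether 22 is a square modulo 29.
By Euler's criterion: 22^{14} ≡ 1 (mod 29). Since this equals 1, 22 is a QR.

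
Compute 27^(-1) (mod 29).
27^(-1) ≡ 14 (mod 29). Verification: 27 × 14 = 378 ≡ 1 (mod 29)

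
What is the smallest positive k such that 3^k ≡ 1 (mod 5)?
Powers of 3 mod 5: 3^1≡3, 3^2≡4, 3^3≡2, 3^4≡1. Order = 4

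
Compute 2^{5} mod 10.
2

Using successive squaring:
Binary expansion of 5: 101
Powers of 2 mod 10 (each is the square of the previous):
  2^1 ≡ 2 (mod 10)
  2^2 ≡ 2² = 4 ≡ 4 (mod 10)
  2^4 ≡ 4² = 16 ≡ 6 (mod 10)
5 = 4 + 1, so 2^5 = 2^4 × 2^1 ≡ 6 × 2 (mod 10)
Multiplying step by step:
  6 × 2 = 12 ≡ 2 (mod 10)
Result: 2^5 ≡ 2 (mod 10)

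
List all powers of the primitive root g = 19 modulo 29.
g^1, g^2, ..., g^{28} mod 29: {19, 13, 15, 24, 21, 22, 12, 25, 11, 6, 27, 20, 3, 28, 10, 16, 14, 5, 8, 7, 17, 4, 18, 23, 2, 9, 26, 1}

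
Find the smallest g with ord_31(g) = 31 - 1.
p - 1 = 30 has prime divisors 2, 3, 5. h is a primitive root mod 31 iff h^(30/q) ≢ 1 (mod 31) for each such q.
h = 2: 2^15 ≡ 1, 2^10 ≡ 1, 2^6 ≡ 2 (mod 31); 2^15 ≡ 1, so not a primitive root.
h = 3: 3^15 ≡ 30, 3^10 ≡ 25, 3^6 ≡ 16 (mod 31); none is 1, so 3 has order 30 and is a primitive root.
The smallest primitive root mod 31 is g = 3.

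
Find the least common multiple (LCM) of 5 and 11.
55

First find GCD(5, 11) using the Euclidean algorithm:
5 = 0 × 11 + 5
11 = 2 × 5 + 1
5 = 5 × 1 + 0
GCD(5, 11) = 1

LCM formula: LCM(a, b) = (a × b) / GCD(a, b)
LCM(5, 11) = (5 × 11) / 1
LCM(5, 11) = 55 / 1
LCM(5, 11) = 55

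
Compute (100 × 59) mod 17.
1

(100 × 59) = 5900
5900 mod 17 = 1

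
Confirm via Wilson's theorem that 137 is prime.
(136)! mod 137 = 136. Since this equals -1 (mod 137), Wilson confirms 137 is prime.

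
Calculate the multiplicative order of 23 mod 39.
Powers of 23 mod 39: 23^1≡23, 23^2≡22, 23^3≡38, 23^4≡16, 23^5≡17, 23^6≡1. Order = 6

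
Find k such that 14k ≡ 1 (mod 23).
14^(-1) ≡ 5 (mod 23). Verification: 14 × 5 = 70 ≡ 1 (mod 23)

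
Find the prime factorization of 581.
7 × 83

Divide by primes starting from smallest:
581 ÷ 7 = 83
83 ÷ 83 = 1

581 = 7 × 83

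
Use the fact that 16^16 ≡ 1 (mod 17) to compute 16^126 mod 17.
By Fermat: 16^{16} ≡ 1 (mod 17). 126 = 7×16 + 14. So 16^{126} ≡ 16^{14} ≡ 1 (mod 17)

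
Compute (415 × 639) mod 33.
30

(415 × 639) = 265185
265185 mod 33 = 30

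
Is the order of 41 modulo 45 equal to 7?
No, the actual order is 6, not 7.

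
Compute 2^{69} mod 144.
80

Using successive squaring:
Binary expansion of 69: 1000101
Powers of 2 mod 144 (each is the square of the previous):
  2^1 ≡ 2 (mod 144)
  2^2 ≡ 2² = 4 ≡ 4 (mod 144)
  2^4 ≡ 4² = 16 ≡ 16 (mod 144)
  2^8 ≡ 16² = 256 ≡ 112 (mod 144)
  2^16 ≡ 112² = 12544 ≡ 16 (mod 144)
  2^32 ≡ 16² = 256 ≡ 112 (mod 144)
  2^64 ≡ 112² = 12544 ≡ 16 (mod 144)
69 = 64 + 4 + 1, so 2^69 = 2^64 × 2^4 × 2^1 ≡ 16 × 16 × 2 (mod 144)
Multiplying step by step:
  16 × 16 = 256 ≡ 112 (mod 144)
  112 × 2 = 224 ≡ 80 (mod 144)
Result: 2^69 ≡ 80 (mod 144)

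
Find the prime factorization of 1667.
1667

Divide by primes starting from smallest:
1667 ÷ 1667 = 1

1667 = 1667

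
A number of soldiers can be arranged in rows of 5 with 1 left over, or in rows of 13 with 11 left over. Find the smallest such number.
M = 5 × 13 = 65. M₁ = 13, y₁ ≡ 2 (mod 5). M₂ = 5, y₂ ≡ 8 (mod 13). m = 1×13×2 + 11×5×8 ≡ 11 (mod 65). The smallest positive such number is 11.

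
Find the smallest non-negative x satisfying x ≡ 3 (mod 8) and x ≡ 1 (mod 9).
M = 8 × 9 = 72. M₁ = 9, y₁ ≡ 1 (mod 8). M₂ = 8, y₂ ≡ 8 (mod 9). x = 3×9×1 + 1×8×8 ≡ 19 (mod 72)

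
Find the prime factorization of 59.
59

Divide by primes starting from smallest:
59 ÷ 59 = 1

59 = 59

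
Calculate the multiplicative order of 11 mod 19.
Powers of 11 mod 19: 11^1≡11, 11^2≡7, 11^3≡1. Order = 3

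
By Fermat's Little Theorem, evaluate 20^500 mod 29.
By Fermat: 20^{28} ≡ 1 (mod 29). 500 ≡ 24 (mod 28). So 20^{500} ≡ 20^{24} ≡ 25 (mod 29)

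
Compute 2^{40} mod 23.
13

Using successive squaring:
Binary expansion of 40: 101000
Powers of 2 mod 23 (each is the square of the previous):
  2^1 ≡ 2 (mod 23)
  2^2 ≡ 2² = 4 ≡ 4 (mod 23)
  2^4 ≡ 4² = 16 ≡ 16 (mod 23)
  2^8 ≡ 16² = 256 ≡ 3 (mod 23)
  2^16 ≡ 3² = 9 ≡ 9 (mod 23)
  2^32 ≡ 9² = 81 ≡ 12 (mod 23)
40 = 32 + 8, so 2^40 = 2^32 × 2^8 ≡ 12 × 3 (mod 23)
Multiplying step by step:
  12 × 3 = 36 ≡ 13 (mod 23)
Result: 2^40 ≡ 13 (mod 23)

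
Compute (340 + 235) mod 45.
35

(340 + 235) = 575
575 mod 45 = 35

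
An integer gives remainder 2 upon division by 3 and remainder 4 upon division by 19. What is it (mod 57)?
M = 3 × 19 = 57. M₁ = 19, y₁ ≡ 1 (mod 3). M₂ = 3, y₂ ≡ 13 (mod 19). m = 2×19×1 + 4×3×13 ≡ 23 (mod 57). The smallest positive such number is 23.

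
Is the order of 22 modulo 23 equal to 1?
No, the actual order is 2, not 1.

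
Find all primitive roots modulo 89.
Primitive roots mod 89: {3, 6, 7, 13, 14, 15, 19, 23, 24, 26, 27, 28, 29, 30, 31, 33, 35, 38, 41, 43, 46, 48, 51, 54, 56, 58, 59, 60, 61, 62, 63, 65, 66, 70, 74, 75, 76, 82, 83, 86}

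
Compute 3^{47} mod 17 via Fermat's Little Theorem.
6

By Fermat's Little Theorem, a^(p-1) ≡ 1 (mod p) for prime p and gcd(a, p) = 1
Here p = 17, so 3^16 ≡ 1 (mod 17)
We can reduce the exponent: 47 mod 16 = 15
So 3^47 ≡ 3^15 (mod 17)
Computing: 3^15 mod 17 = 6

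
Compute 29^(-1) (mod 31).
29^(-1) ≡ 15 (mod 31). Verification: 29 × 15 = 435 ≡ 1 (mod 31)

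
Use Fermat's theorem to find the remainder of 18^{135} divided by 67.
3

By Fermat's Little Theorem, a^(p-1) ≡ 1 (mod p) for prime p and gcd(a, p) = 1
Here p = 67, so 18^66 ≡ 1 (mod 67)
We can reduce the exponent: 135 mod 66 = 3
So 18^135 ≡ 18^3 (mod 67)
Computing: 18^3 mod 67 = 3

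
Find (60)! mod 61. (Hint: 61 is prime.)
By Wilson's theorem, (60)! ≡ -1 ≡ 60 (mod 61)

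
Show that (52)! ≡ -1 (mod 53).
(52)! mod 53 = 52. Since this equals -1 (mod 53), Wilson confirms 53 is prime.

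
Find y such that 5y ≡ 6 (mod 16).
14

Since gcd(5, 16) = 1 divides 6, a solution exists.
Multiply both sides by the inverse of 5 mod 16:
  5^(-1) mod 16 = 13
  x ≡ 13 × 6 ≡ 78 ≡ 14 (mod 16)
Verification: 5 × 14 = 70 = 4 × 16 + 6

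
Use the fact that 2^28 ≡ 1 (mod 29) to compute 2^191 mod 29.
By Fermat: 2^{28} ≡ 1 (mod 29). 191 ≡ 23 (mod 28). So 2^{191} ≡ 2^{23} ≡ 10 (mod 29)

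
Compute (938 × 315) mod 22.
10

(938 × 315) = 295470
295470 mod 22 = 10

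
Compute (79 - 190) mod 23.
4

(79 - 190) = -111
-111 mod 23 = 4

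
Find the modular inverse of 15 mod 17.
15^(-1) ≡ 8 (mod 17). Verification: 15 × 8 = 120 ≡ 1 (mod 17)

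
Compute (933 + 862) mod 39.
1

(933 + 862) = 1795
1795 mod 39 = 1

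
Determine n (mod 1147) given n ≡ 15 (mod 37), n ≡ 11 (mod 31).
755

Using the Chinese Remainder Theorem:
M = product of moduli = 1147
For equation 1: M_1 = 31, 31 ≡ 31 (mod 37), inverse of 31 mod 37 is 6 (check: 31 × 6 = 186 ≡ 1 (mod 37))
For equation 2: M_2 = 37, 37 ≡ 6 (mod 31), inverse of 37 mod 31 is 26 (check: 6 × 26 = 156 ≡ 1 (mod 31))
Combine: n ≡ Σ r_i×M_i×(M_i⁻¹ mod m_i) = 15×31×6 + 11×37×26 = 2790 + 10582 = 13372
13372 mod 1147 = 755
n ≡ 755 (mod 1147)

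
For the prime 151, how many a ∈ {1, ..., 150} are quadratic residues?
For prime 151, there are (p-1)/2 = (151-1)/2 = 75 quadratic residues (excluding 0).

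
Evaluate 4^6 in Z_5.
6 = 4 + 2 (binary 110). Repeated squaring mod 5: 4^1 ≡ 4; 4^2 ≡ 4² = 16 ≡ 1; 4^4 ≡ 1² = 1 ≡ 1. Multiply: 4^6 = 4^4 × 4^2 ≡ 1 × 1 (mod 5): 1 × 1 = 1 ≡ 1. So 4^6 ≡ 1 (mod 5).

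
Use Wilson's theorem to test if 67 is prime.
(66)! mod 67 = 66. Since 66 ≡ -1 (mod 67), 67 is prime.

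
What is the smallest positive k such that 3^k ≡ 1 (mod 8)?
Powers of 3 mod 8: 3^1≡3, 3^2≡1. Order = 2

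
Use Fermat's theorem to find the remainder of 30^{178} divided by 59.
48

By Fermat's Little Theorem, a^(p-1) ≡ 1 (mod p) for prime p and gcd(a, p) = 1
Here p = 59, so 30^58 ≡ 1 (mod 59)
We can reduce the exponent: 178 mod 58 = 4
So 30^178 ≡ 30^4 (mod 59)
Computing: 30^4 mod 59 = 48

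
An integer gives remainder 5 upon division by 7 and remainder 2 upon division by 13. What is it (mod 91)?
M = 7 × 13 = 91. M₁ = 13, y₁ ≡ 6 (mod 7). M₂ = 7, y₂ ≡ 2 (mod 13). y = 5×13×6 + 2×7×2 ≡ 54 (mod 91). The smallest positive such number is 54.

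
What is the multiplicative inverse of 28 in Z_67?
28^(-1) ≡ 12 (mod 67). Verification: 28 × 12 = 336 ≡ 1 (mod 67)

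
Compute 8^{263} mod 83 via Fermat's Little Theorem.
55

By Fermat's Little Theorem, a^(p-1) ≡ 1 (mod p) for prime p and gcd(a, p) = 1
Here p = 83, so 8^82 ≡ 1 (mod 83)
We can reduce the exponent: 263 mod 82 = 17
So 8^263 ≡ 8^17 (mod 83)
Computing: 8^17 mod 83 = 55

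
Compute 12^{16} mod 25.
16

Using successive squaring:
Binary expansion of 16: 10000
Powers of 12 mod 25 (each is the square of the previous):
  12^1 ≡ 12 (mod 25)
  12^2 ≡ 12² = 144 ≡ 19 (mod 25)
  12^4 ≡ 19² = 361 ≡ 11 (mod 25)
  12^8 ≡ 11² = 121 ≡ 21 (mod 25)
  12^16 ≡ 21² = 441 ≡ 16 (mod 25)
16 is a power of 2, so 12^16 is the last square: ≡ 16 (mod 25)
Result: 12^16 ≡ 16 (mod 25)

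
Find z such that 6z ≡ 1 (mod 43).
6^(-1) ≡ 36 (mod 43). Verification: 6 × 36 = 216 ≡ 1 (mod 43)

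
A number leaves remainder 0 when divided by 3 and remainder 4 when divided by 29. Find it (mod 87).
M = 3 × 29 = 87. M₁ = 29, y₁ ≡ 2 (mod 3). M₂ = 3, y₂ ≡ 10 (mod 29). t = 0×29×2 + 4×3×10 ≡ 33 (mod 87)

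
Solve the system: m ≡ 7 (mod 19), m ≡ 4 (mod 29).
M = 19 × 29 = 551. M₁ = 29, y₁ ≡ 2 (mod 19). M₂ = 19, y₂ ≡ 26 (mod 29). m = 7×29×2 + 4×19×26 ≡ 178 (mod 551)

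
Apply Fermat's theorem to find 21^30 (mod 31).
By Fermat's Little Theorem, 21^{30} ≡ 1 (mod 31) since 31 is prime and gcd(21, 31) = 1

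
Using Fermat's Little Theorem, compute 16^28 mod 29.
By Fermat's Little Theorem, 16^{28} ≡ 1 (mod 29) since 29 is prime and gcd(16, 29) = 1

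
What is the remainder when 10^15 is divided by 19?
Using repeated squaring. 15 = 8 + 4 + 2 + 1 (binary 1111). Repeated squaring mod 19: 10^1 ≡ 10; 10^2 ≡ 10² = 100 ≡ 5; 10^4 ≡ 5² = 25 ≡ 6; 10^8 ≡ 6² = 36 ≡ 17. Multiply: 10^15 = 10^8 × 10^4 × 10^2 × 10^1 ≡ 17 × 6 × 5 × 10 (mod 19): 17 × 6 = 102 ≡ 7; 7 × 5 = 35 ≡ 16; 16 × 10 = 160 ≡ 8. So 10^15 ≡ 8 (mod 19).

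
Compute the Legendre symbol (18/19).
(18/19) = 18^{9} mod 19 = -1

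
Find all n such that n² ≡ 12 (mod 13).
The square roots of 12 mod 13 are 8 and 5. Verify: 8² = 64 ≡ 12 (mod 13)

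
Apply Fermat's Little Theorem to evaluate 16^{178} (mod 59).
46

By Fermat's Little Theorem, a^(p-1) ≡ 1 (mod p) for prime p and gcd(a, p) = 1
Here p = 59, so 16^58 ≡ 1 (mod 59)
We can reduce the exponent: 178 mod 58 = 4
So 16^178 ≡ 16^4 (mod 59)
Computing: 16^4 mod 59 = 46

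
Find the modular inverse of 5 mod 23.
5^(-1) ≡ 14 (mod 23). Verification: 5 × 14 = 70 ≡ 1 (mod 23)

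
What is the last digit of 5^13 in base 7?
Using Fermat: 5^{6} ≡ 1 (mod 7). 13 ≡ 1 (mod 6). So 5^{13} ≡ 5^{1} ≡ 5 (mod 7)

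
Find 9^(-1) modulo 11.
5

Using Extended Euclidean Algorithm:
gcd(9, 11) = 1
Bezout coefficients: 9 × 5 + 11 × -4 = 1
So 9 × 5 ≡ 1 (mod 11)
The inverse is 5 mod 11 = 5
Verification: 9 × 5 = 45 = 4 × 11 + 1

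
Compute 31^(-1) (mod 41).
4

Using Extended Euclidean Algorithm:
gcd(31, 41) = 1
Bezout coefficients: 31 × 4 + 41 × -3 = 1
So 31 × 4 ≡ 1 (mod 41)
The inverse is 4 mod 41 = 4
Verification: 31 × 4 = 124 = 3 × 41 + 1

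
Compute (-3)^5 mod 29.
(-3) ≡ 26 (mod 29). 5 = 4 + 1 (binary 101). Repeated squaring mod 29: 26^1 ≡ 26; 26^2 ≡ 26² = 676 ≡ 9; 26^4 ≡ 9² = 81 ≡ 23. Multiply: (-3)^5 ≡ 26^4 × 26^1 ≡ 23 × 26 (mod 29): 23 × 26 = 598 ≡ 18. So (-3)^5 ≡ 18 (mod 29).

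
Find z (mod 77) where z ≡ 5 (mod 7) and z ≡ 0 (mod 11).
M = 7 × 11 = 77. M₁ = 11, y₁ ≡ 2 (mod 7). M₂ = 7, y₂ ≡ 8 (mod 11). z = 5×11×2 + 0×7×8 ≡ 33 (mod 77)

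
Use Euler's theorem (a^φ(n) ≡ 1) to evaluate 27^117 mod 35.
By Euler: 27^{24} ≡ 1 (mod 35) since gcd(27, 35) = 1. 117 = 4×24 + 21. So 27^{117} ≡ 27^{21} ≡ 27 (mod 35)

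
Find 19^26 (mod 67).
Using repeated squaring. 26 = 16 + 8 + 2 (binary 11010). Repeated squaring mod 67: 19^1 ≡ 19; 19^2 ≡ 19² = 361 ≡ 26; 19^4 ≡ 26² = 676 ≡ 6; 19^8 ≡ 6² = 36 ≡ 36; 19^16 ≡ 36² = 1296 ≡ 23. Multiply: 19^26 = 19^16 × 19^8 × 19^2 ≡ 23 × 36 × 26 (mod 67): 23 × 36 = 828 ≡ 24; 24 × 26 = 624 ≡ 21. So 19^26 ≡ 21 (mod 67).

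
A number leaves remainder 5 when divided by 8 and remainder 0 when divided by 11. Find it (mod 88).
M = 8 × 11 = 88. M₁ = 11, y₁ ≡ 3 (mod 8). M₂ = 8, y₂ ≡ 7 (mod 11). n = 5×11×3 + 0×8×7 ≡ 77 (mod 88)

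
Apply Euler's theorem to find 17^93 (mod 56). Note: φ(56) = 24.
By Euler: 17^{24} ≡ 1 (mod 56) since gcd(17, 56) = 1. 93 = 3×24 + 21. So 17^{93} ≡ 17^{21} ≡ 41 (mod 56)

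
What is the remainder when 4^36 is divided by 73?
Using repeated squaring. 36 = 32 + 4 (binary 100100). Repeated squaring mod 73: 4^1 ≡ 4; 4^2 ≡ 4² = 16 ≡ 16; 4^4 ≡ 16² = 256 ≡ 37; 4^8 ≡ 37² = 1369 ≡ 55; 4^16 ≡ 55² = 3025 ≡ 32; 4^32 ≡ 32² = 1024 ≡ 2. Multiply: 4^36 = 4^32 × 4^4 ≡ 2 × 37 (mod 73): 2 × 37 = 74 ≡ 1. So 4^36 ≡ 1 (mod 73).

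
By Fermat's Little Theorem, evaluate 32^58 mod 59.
By Fermat's Little Theorem, 32^{58} ≡ 1 (mod 59) since 59 is prime and gcd(32, 59) = 1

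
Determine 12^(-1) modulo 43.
12^(-1) ≡ 18 (mod 43). Verification: 12 × 18 = 216 ≡ 1 (mod 43)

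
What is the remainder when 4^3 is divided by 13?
3 = 2 + 1 (binary 11). Repeated squaring mod 13: 4^1 ≡ 4; 4^2 ≡ 4² = 16 ≡ 3. Multiply: 4^3 = 4^2 × 4^1 ≡ 3 × 4 (mod 13): 3 × 4 = 12 ≡ 12. So 4^3 ≡ 12 (mod 13).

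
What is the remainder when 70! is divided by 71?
By Wilson's theorem, (70)! ≡ -1 ≡ 70 (mod 71)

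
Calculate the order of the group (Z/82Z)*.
40

Prime factorization: 82 = 2 × 41
Using the formula φ(n) = n × Π(1 - 1/p) for each prime factor p:
φ(82) = 82 × (1 - 1/2) × (1 - 1/41)
φ(82) = 40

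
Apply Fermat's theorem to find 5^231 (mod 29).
By Fermat: 5^{28} ≡ 1 (mod 29). 231 ≡ 7 (mod 28). So 5^{231} ≡ 5^{7} ≡ 28 (mod 29)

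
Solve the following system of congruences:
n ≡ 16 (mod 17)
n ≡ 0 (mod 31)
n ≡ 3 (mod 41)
5456

Using the Chinese Remainder Theorem:
M = product of moduli = 21607
For equation 1: M_1 = 1271, 1271 ≡ 13 (mod 17), inverse of 1271 mod 17 is 4 (check: 13 × 4 = 52 ≡ 1 (mod 17))
For equation 2: M_2 = 697, 697 ≡ 15 (mod 31), inverse of 697 mod 31 is 29 (check: 15 × 29 = 435 ≡ 1 (mod 31))
For equation 3: M_3 = 527, 527 ≡ 35 (mod 41), inverse of 527 mod 41 is 34 (check: 35 × 34 = 1190 ≡ 1 (mod 41))
Combine: n ≡ Σ r_i×M_i×(M_i⁻¹ mod m_i) = 16×1271×4 + 0×697×29 + 3×527×34 = 81344 + 0 + 53754 = 135098
135098 mod 21607 = 5456
n ≡ 5456 (mod 21607)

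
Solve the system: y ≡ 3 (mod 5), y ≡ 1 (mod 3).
M = 5 × 3 = 15. M₁ = 3, y₁ ≡ 2 (mod 5). M₂ = 5, y₂ ≡ 2 (mod 3). y = 3×3×2 + 1×5×2 ≡ 13 (mod 15)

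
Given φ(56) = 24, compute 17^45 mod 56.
By Euler: 17^{24} ≡ 1 (mod 56) since gcd(17, 56) = 1. 45 = 1×24 + 21. So 17^{45} ≡ 17^{21} ≡ 41 (mod 56)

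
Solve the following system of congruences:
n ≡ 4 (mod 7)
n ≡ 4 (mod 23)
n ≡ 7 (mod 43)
4995

Using the Chinese Remainder Theorem:
M = product of moduli = 6923
For equation 1: M_1 = 989, 989 ≡ 2 (mod 7), inverse of 989 mod 7 is 4 (check: 2 × 4 = 8 ≡ 1 (mod 7))
For equation 2: M_2 = 301, 301 ≡ 2 (mod 23), inverse of 301 mod 23 is 12 (check: 2 × 12 = 24 ≡ 1 (mod 23))
For equation 3: M_3 = 161, 161 ≡ 32 (mod 43), inverse of 161 mod 43 is 39 (check: 32 × 39 = 1248 ≡ 1 (mod 43))
Combine: n ≡ Σ r_i×M_i×(M_i⁻¹ mod m_i) = 4×989×4 + 4×301×12 + 7×161×39 = 15824 + 14448 + 43953 = 74225
74225 mod 6923 = 4995
n ≡ 4995 (mod 6923)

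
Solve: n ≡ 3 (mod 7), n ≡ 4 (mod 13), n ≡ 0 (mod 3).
M = 7 × 13 × 3 = 273. M₁ = 39, y₁ ≡ 2 (mod 7). M₂ = 21, y₂ ≡ 5 (mod 13). M₃ = 91, y₃ ≡ 1 (mod 3). n = 3×39×2 + 4×21×5 + 0×91×1 ≡ 108 (mod 273)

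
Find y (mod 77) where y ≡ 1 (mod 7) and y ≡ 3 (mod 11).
M = 7 × 11 = 77. M₁ = 11, y₁ ≡ 2 (mod 7). M₂ = 7, y₂ ≡ 8 (mod 11). y = 1×11×2 + 3×7×8 ≡ 36 (mod 77)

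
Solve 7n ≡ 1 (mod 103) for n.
59

Using Extended Euclidean Algorithm:
gcd(7, 103) = 1
Bezout coefficients: 7 × -44 + 103 × 3 = 1
So 7 × -44 ≡ 1 (mod 103)
The inverse is -44 mod 103 = 59
Verification: 7 × 59 = 413 = 4 × 103 + 1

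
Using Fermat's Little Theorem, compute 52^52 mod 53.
By Fermat's Little Theorem, 52^{52} ≡ 1 (mod 53) since 53 is prime and gcd(52, 53) = 1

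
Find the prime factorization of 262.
2 × 131

Divide by primes starting from smallest:
262 ÷ 2 = 131
131 ÷ 131 = 1

262 = 2 × 131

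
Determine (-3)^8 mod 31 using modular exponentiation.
(-3) ≡ 28 (mod 31). 8 = 8 (binary 1000). Repeated squaring mod 31: 28^1 ≡ 28; 28^2 ≡ 28² = 784 ≡ 9; 28^4 ≡ 9² = 81 ≡ 19; 28^8 ≡ 19² = 361 ≡ 20. So (-3)^8 ≡ 20 (mod 31).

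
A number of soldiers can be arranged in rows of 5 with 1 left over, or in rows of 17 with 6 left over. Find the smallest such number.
M = 5 × 17 = 85. M₁ = 17, y₁ ≡ 3 (mod 5). M₂ = 5, y₂ ≡ 7 (mod 17). x = 1×17×3 + 6×5×7 ≡ 6 (mod 85). The smallest positive such number is 6.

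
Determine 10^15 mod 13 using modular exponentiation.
Using Fermat: 10^{12} ≡ 1 (mod 13). 15 ≡ 3 (mod 12). So 10^{15} ≡ 10^{3} ≡ 12 (mod 13)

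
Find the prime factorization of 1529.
11 × 139

Divide by primes starting from smallest:
1529 ÷ 11 = 139
139 ÷ 139 = 1

1529 = 11 × 139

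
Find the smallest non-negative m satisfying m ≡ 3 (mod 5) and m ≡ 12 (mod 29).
M = 5 × 29 = 145. M₁ = 29, y₁ ≡ 4 (mod 5). M₂ = 5, y₂ ≡ 6 (mod 29). m = 3×29×4 + 12×5×6 ≡ 128 (mod 145)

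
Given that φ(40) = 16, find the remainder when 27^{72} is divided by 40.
By Euler: 27^{16} ≡ 1 (mod 40) since gcd(27, 40) = 1. 72 = 4×16 + 8. So 27^{72} ≡ 27^{8} ≡ 1 (mod 40)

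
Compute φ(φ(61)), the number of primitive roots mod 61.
Number of primitive roots mod 61 = φ(60) = 16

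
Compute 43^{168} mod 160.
1

Using successive squaring:
Binary expansion of 168: 10101000
Powers of 43 mod 160 (each is the square of the previous):
  43^1 ≡ 43 (mod 160)
  43^2 ≡ 43² = 1849 ≡ 89 (mod 160)
  43^4 ≡ 89² = 7921 ≡ 81 (mod 160)
  43^8 ≡ 81² = 6561 ≡ 1 (mod 160)
  43^16 ≡ 1² = 1 ≡ 1 (mod 160)
  43^32 ≡ 1² = 1 ≡ 1 (mod 160)
  43^64 ≡ 1² = 1 ≡ 1 (mod 160)
  43^128 ≡ 1² = 1 ≡ 1 (mod 160)
168 = 128 + 32 + 8, so 43^168 = 43^128 × 43^32 × 43^8 ≡ 1 × 1 × 1 (mod 160)
Multiplying step by step:
  1 × 1 = 1 ≡ 1 (mod 160)
  1 × 1 = 1 ≡ 1 (mod 160)
Result: 43^168 ≡ 1 (mod 160)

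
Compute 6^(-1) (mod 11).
6^(-1) ≡ 2 (mod 11). Verification: 6 × 2 = 12 ≡ 1 (mod 11)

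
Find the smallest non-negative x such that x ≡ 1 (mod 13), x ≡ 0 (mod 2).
14

Using the Chinese Remainder Theorem:
M = product of moduli = 26
For equation 1: M_1 = 2, 2 ≡ 2 (mod 13), inverse of 2 mod 13 is 7 (check: 2 × 7 = 14 ≡ 1 (mod 13))
For equation 2: M_2 = 13, 13 ≡ 1 (mod 2), inverse of 13 mod 2 is 1 (check: 1 × 1 = 1 ≡ 1 (mod 2))
Combine: x ≡ Σ r_i×M_i×(M_i⁻¹ mod m_i) = 1×2×7 + 0×13×1 = 14 + 0 = 14
14 mod 26 = 14
x ≡ 14 (mod 26)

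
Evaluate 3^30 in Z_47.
Using repeated squaring. 30 = 16 + 8 + 4 + 2 (binary 11110). Repeated squaring mod 47: 3^1 ≡ 3; 3^2 ≡ 3² = 9 ≡ 9; 3^4 ≡ 9² = 81 ≡ 34; 3^8 ≡ 34² = 1156 ≡ 28; 3^16 ≡ 28² = 784 ≡ 32. Multiply: 3^30 = 3^16 × 3^8 × 3^4 × 3^2 ≡ 32 × 28 × 34 × 9 (mod 47): 32 × 28 = 896 ≡ 3; 3 × 34 = 102 ≡ 8; 8 × 9 = 72 ≡ 25. So 3^30 ≡ 25 (mod 47).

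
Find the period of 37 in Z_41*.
Powers of 37 mod 41: 37^1≡37, 37^2≡16, 37^3≡18, 37^4≡10, 37^5≡1. Order = 5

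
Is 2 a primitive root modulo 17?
p - 1 = 16 has prime divisors 2. Check 2^(16/q) mod 17 for each: 2^(16/2) = 2^8 ≡ 1 (mod 17). Since 2^8 ≡ 1 (mod 17), the order of 2 divides 8 (in fact the order is 8) ≠ 16, so it is not a primitive root.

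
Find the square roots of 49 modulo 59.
The square roots of 49 mod 59 are 7 and 52. Verify: 7² = 49 ≡ 49 (mod 59)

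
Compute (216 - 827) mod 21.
19

(216 - 827) = -611
-611 mod 21 = 19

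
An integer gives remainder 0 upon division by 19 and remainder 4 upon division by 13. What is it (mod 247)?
M = 19 × 13 = 247. M₁ = 13, y₁ ≡ 3 (mod 19). M₂ = 19, y₂ ≡ 11 (mod 13). n = 0×13×3 + 4×19×11 ≡ 95 (mod 247). The smallest positive such number is 95.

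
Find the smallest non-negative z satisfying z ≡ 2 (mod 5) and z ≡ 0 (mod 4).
M = 5 × 4 = 20. M₁ = 4, y₁ ≡ 4 (mod 5). M₂ = 5, y₂ ≡ 1 (mod 4). z = 2×4×4 + 0×5×1 ≡ 12 (mod 20)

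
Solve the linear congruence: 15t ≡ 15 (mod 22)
1

Since gcd(15, 22) = 1 divides 15, a solution exists.
Multiply both sides by the inverse of 15 mod 22:
  15^(-1) mod 22 = 3
  x ≡ 3 × 15 ≡ 45 ≡ 1 (mod 22)
Verification: 15 × 1 = 15 = 0 × 22 + 15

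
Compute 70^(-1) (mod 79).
35

Using Extended Euclidean Algorithm:
gcd(70, 79) = 1
Bezout coefficients: 70 × 35 + 79 × -31 = 1
So 70 × 35 ≡ 1 (mod 79)
The inverse is 35 mod 79 = 35
Verification: 70 × 35 = 2450 = 31 × 79 + 1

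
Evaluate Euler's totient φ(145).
112

Prime factorization: 145 = 5 × 29
Using the formula φ(n) = n × Π(1 - 1/p) for each prime factor p:
φ(145) = 145 × (1 - 1/5) × (1 - 1/29)
φ(145) = 112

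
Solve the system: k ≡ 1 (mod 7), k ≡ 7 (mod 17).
M = 7 × 17 = 119. M₁ = 17, y₁ ≡ 5 (mod 7). M₂ = 7, y₂ ≡ 5 (mod 17). k = 1×17×5 + 7×7×5 ≡ 92 (mod 119)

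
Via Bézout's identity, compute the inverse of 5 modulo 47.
Extended GCD: 5(19) + 47(-2) = 1. So 5^(-1) ≡ 19 ≡ 19 (mod 47). Verify: 5 × 19 = 95 ≡ 1 (mod 47)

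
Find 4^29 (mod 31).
Using repeated squaring. 29 = 16 + 8 + 4 + 1 (binary 11101). Repeated squaring mod 31: 4^1 ≡ 4; 4^2 ≡ 4² = 16 ≡ 16; 4^4 ≡ 16² = 256 ≡ 8; 4^8 ≡ 8² = 64 ≡ 2; 4^16 ≡ 2² = 4 ≡ 4. Multiply: 4^29 = 4^16 × 4^8 × 4^4 × 4^1 ≡ 4 × 2 × 8 × 4 (mod 31): 4 × 2 = 8 ≡ 8; 8 × 8 = 64 ≡ 2; 2 × 4 = 8 ≡ 8. So 4^29 ≡ 8 (mod 31).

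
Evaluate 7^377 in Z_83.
Using Fermat: 7^{82} ≡ 1 (mod 83). 377 ≡ 49 (mod 82). So 7^{377} ≡ 7^{49} ≡ 36 (mod 83)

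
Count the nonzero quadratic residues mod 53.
For prime 53, there are (p-1)/2 = (53-1)/2 = 26 quadratic residues (excluding 0).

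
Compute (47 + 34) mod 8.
1

(47 + 34) = 81
81 mod 8 = 1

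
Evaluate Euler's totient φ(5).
4

Prime factorization: 5 = 5
Using the formula φ(n) = n × Π(1 - 1/p) for each prime factor p:
φ(5) = 5 × (1 - 1/5)
φ(5) = 4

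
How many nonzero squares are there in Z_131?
For prime 131, there are (p-1)/2 = (131-1)/2 = 65 quadratic residues (excluding 0).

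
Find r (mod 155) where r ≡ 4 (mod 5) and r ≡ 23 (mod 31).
M = 5 × 31 = 155. M₁ = 31, y₁ ≡ 1 (mod 5). M₂ = 5, y₂ ≡ 25 (mod 31). r = 4×31×1 + 23×5×25 ≡ 54 (mod 155)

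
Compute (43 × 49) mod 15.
7

(43 × 49) = 2107
2107 mod 15 = 7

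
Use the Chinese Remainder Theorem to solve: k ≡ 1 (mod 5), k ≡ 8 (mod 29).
66

Using the Chinese Remainder Theorem:
M = product of moduli = 145
For equation 1: M_1 = 29, 29 ≡ 4 (mod 5), inverse of 29 mod 5 is 4 (check: 4 × 4 = 16 ≡ 1 (mod 5))
For equation 2: M_2 = 5, 5 ≡ 5 (mod 29), inverse of 5 mod 29 is 6 (check: 5 × 6 = 30 ≡ 1 (mod 29))
Combine: k ≡ Σ r_i×M_i×(M_i⁻¹ mod m_i) = 1×29×4 + 8×5×6 = 116 + 240 = 356
356 mod 145 = 66
k ≡ 66 (mod 145)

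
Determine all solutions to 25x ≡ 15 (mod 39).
24

Since gcd(25, 39) = 1 divides 15, a solution exists.
Multiply both sides by the inverse of 25 mod 39:
  25^(-1) mod 39 = 25
  x ≡ 25 × 15 ≡ 375 ≡ 24 (mod 39)
Verification: 25 × 24 = 600 = 15 × 39 + 15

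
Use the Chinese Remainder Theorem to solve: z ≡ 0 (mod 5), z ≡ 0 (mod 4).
M = 5 × 4 = 20. M₁ = 4, y₁ ≡ 4 (mod 5). M₂ = 5, y₂ ≡ 1 (mod 4). z = 0×4×4 + 0×5×1 ≡ 0 (mod 20)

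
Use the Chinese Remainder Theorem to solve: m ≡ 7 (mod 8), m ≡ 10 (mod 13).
M = 8 × 13 = 104. M₁ = 13, y₁ ≡ 5 (mod 8). M₂ = 8, y₂ ≡ 5 (mod 13). m = 7×13×5 + 10×8×5 ≡ 23 (mod 104)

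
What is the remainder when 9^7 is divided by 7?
9 ≡ 2 (mod 7). 7 = 4 + 2 + 1 (binary 111). Repeated squaring mod 7: 2^1 ≡ 2; 2^2 ≡ 2² = 4 ≡ 4; 2^4 ≡ 4² = 16 ≡ 2. Multiply: 9^7 ≡ 2^4 × 2^2 × 2^1 ≡ 2 × 4 × 2 (mod 7): 2 × 4 = 8 ≡ 1; 1 × 2 = 2 ≡ 2. So 9^7 ≡ 2 (mod 7).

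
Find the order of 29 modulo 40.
Powers of 29 mod 40: 29^1≡29, 29^2≡1. Order = 2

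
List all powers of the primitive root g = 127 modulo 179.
g^1, g^2, ..., g^{178} mod 179: {127, 19, 86, 3, 23, 57, 79, 9, 69, 171, 58, 27, 28, 155, 174, 81, 84, 107, 164, 64, 73, 142, 134, 13, 40, 68, 44, 39, 120, 25, 132, 117, 2, 75, 38, 172, 6, 46, 114, 158, 18, 138, 163, 116, 54, 56, 131, 169, 162, 168, 35, 149, 128, 146, 105, 89, 26, 80, 136, 88, 78, 61, 50, 85, 55, 4, 150, 76, 165, 12, 92, 49, 137, 36, 97, 147, 53, 108, 112, 83, 159, 145, 157, 70, 119, 77, 113, 31, 178, 52, 160, 93, 176, 156, 122, 100, 170, 110, 8, 121, 152, 151, 24, 5, 98, 95, 72, 15, 115, 106, 37, 45, 166, 139, 111, 135, 140, 59, 154, 47, 62, 177, 104, 141, 7, 173, 133, 65, 21, 161, 41, 16, 63, 125, 123, 48, 10, 17, 11, 144, 30, 51, 33, 74, 90, 153, 99, 43, 91, 101, 118, 129, 94, 124, 175, 29, 103, 14, 167, 87, 130, 42, 143, 82, 32, 126, 71, 67, 96, 20, 34, 22, 109, 60, 102, 66, 148, 1}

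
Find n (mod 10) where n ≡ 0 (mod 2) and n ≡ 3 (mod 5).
M = 2 × 5 = 10. M₁ = 5, y₁ ≡ 1 (mod 2). M₂ = 2, y₂ ≡ 3 (mod 5). n = 0×5×1 + 3×2×3 ≡ 8 (mod 10)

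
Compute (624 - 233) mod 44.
39

(624 - 233) = 391
391 mod 44 = 39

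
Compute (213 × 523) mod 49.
22

(213 × 523) = 111399
111399 mod 49 = 22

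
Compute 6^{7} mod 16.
0

Using successive squaring:
Binary expansion of 7: 111
Powers of 6 mod 16 (each is the square of the previous):
  6^1 ≡ 6 (mod 16)
  6^2 ≡ 6² = 36 ≡ 4 (mod 16)
  6^4 ≡ 4² = 16 ≡ 0 (mod 16)
7 = 4 + 2 + 1, so 6^7 = 6^4 × 6^2 × 6^1 ≡ 0 × 4 × 6 (mod 16)
Multiplying step by step:
  0 × 4 = 0 ≡ 0 (mod 16)
  0 × 6 = 0 ≡ 0 (mod 16)
Result: 6^7 ≡ 0 (mod 16)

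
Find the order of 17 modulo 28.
Powers of 17 mod 28: 17^1≡17, 17^2≡9, 17^3≡13, 17^4≡25, 17^5≡5, 17^6≡1. Order = 6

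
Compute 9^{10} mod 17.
13

Using successive squaring:
Binary expansion of 10: 1010
Powers of 9 mod 17 (each is the square of the previous):
  9^1 ≡ 9 (mod 17)
  9^2 ≡ 9² = 81 ≡ 13 (mod 17)
  9^4 ≡ 13² = 169 ≡ 16 (mod 17)
  9^8 ≡ 16² = 256 ≡ 1 (mod 17)
10 = 8 + 2, so 9^10 = 9^8 × 9^2 ≡ 1 × 13 (mod 17)
Multiplying step by step:
  1 × 13 = 13 ≡ 13 (mod 17)
Result: 9^10 ≡ 13 (mod 17)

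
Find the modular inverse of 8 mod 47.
8^(-1) ≡ 6 (mod 47). Verification: 8 × 6 = 48 ≡ 1 (mod 47)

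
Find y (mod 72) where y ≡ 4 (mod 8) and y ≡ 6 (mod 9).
M = 8 × 9 = 72. M₁ = 9, y₁ ≡ 1 (mod 8). M₂ = 8, y₂ ≡ 8 (mod 9). y = 4×9×1 + 6×8×8 ≡ 60 (mod 72)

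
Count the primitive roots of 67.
20

The number of primitive roots modulo p is φ(p-1) = φ(66)
φ(66) = 20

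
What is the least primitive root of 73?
5

A primitive root g modulo p has order p-1 = 72
Prime divisors of 72: [2, 3]
g is a primitive root iff g^(72/q) ≢ 1 (mod 73) for each prime divisor q
Testing small values:
  g = 2: 2^36 ≡ 1, 2^24 ≡ 64 (mod 73) → 2^36 ≡ 1, not primitive root
  g = 3: 3^36 ≡ 1, 3^24 ≡ 1 (mod 73) → 3^36 ≡ 1, not primitive root
  g = 4: 4^36 ≡ 1, 4^24 ≡ 8 (mod 73) → 4^36 ≡ 1, not primitive root
  g = 5: 5^36 ≡ 72, 5^24 ≡ 8 (mod 73) → none is 1, primitive root!
The smallest primitive root is 5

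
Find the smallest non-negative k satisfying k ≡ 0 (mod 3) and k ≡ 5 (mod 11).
M = 3 × 11 = 33. M₁ = 11, y₁ ≡ 2 (mod 3). M₂ = 3, y₂ ≡ 4 (mod 11). k = 0×11×2 + 5×3×4 ≡ 27 (mod 33)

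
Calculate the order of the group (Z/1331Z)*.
1210

Prime factorization: 1331 = 11^3
Using the formula φ(n) = n × Π(1 - 1/p) for each prime factor p:
φ(1331) = 1331 × (1 - 1/11)
φ(1331) = 1210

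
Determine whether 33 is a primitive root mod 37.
p - 1 = 36 has prime divisors 2, 3. Check 33^(36/q) mod 37 for each: 33^(36/2) = 33^18 ≡ 1, 33^(36/3) = 33^12 ≡ 10 (mod 37). Since 33^18 ≡ 1 (mod 37), the order of 33 divides 18 (in fact the order is 9) ≠ 36, so it is not a primitive root.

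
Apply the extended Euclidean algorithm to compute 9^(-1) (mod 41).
Extended GCD: 9(-9) + 41(2) = 1. So 9^(-1) ≡ 32 ≡ 32 (mod 41). Verify: 9 × 32 = 288 ≡ 1 (mod 41)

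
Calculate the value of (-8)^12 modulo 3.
Using Fermat: (-8)^{2} ≡ 1 (mod 3). 12 ≡ 0 (mod 2). So (-8)^{12} ≡ (-8)^{0} ≡ 1 (mod 3)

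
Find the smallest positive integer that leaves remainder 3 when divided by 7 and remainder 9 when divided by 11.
M = 7 × 11 = 77. M₁ = 11, y₁ ≡ 2 (mod 7). M₂ = 7, y₂ ≡ 8 (mod 11). z = 3×11×2 + 9×7×8 ≡ 31 (mod 77). The smallest positive such number is 31.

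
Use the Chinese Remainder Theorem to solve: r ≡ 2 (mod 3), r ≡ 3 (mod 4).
M = 3 × 4 = 12. M₁ = 4, y₁ ≡ 1 (mod 3). M₂ = 3, y₂ ≡ 3 (mod 4). r = 2×4×1 + 3×3×3 ≡ 11 (mod 12)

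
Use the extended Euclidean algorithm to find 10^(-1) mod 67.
Extended GCD: 10(-20) + 67(3) = 1. So 10^(-1) ≡ 47 ≡ 47 (mod 67). Verify: 10 × 47 = 470 ≡ 1 (mod 67)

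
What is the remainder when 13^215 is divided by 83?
Using Fermat: 13^{82} ≡ 1 (mod 83). 215 ≡ 51 (mod 82). So 13^{215} ≡ 13^{51} ≡ 6 (mod 83)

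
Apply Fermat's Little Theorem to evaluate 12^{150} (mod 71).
32

By Fermat's Little Theorem, a^(p-1) ≡ 1 (mod p) for prime p and gcd(a, p) = 1
Here p = 71, so 12^70 ≡ 1 (mod 71)
We can reduce the exponent: 150 mod 70 = 10
So 12^150 ≡ 12^10 (mod 71)
Computing: 12^10 mod 71 = 32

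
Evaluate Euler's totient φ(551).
504

Prime factorization: 551 = 19 × 29
Using the formula φ(n) = n × Π(1 - 1/p) for each prime factor p:
φ(551) = 551 × (1 - 1/19) × (1 - 1/29)
φ(551) = 504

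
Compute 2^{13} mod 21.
2

Using successive squaring:
Binary expansion of 13: 1101
Powers of 2 mod 21 (each is the square of the previous):
  2^1 ≡ 2 (mod 21)
  2^2 ≡ 2² = 4 ≡ 4 (mod 21)
  2^4 ≡ 4² = 16 ≡ 16 (mod 21)
  2^8 ≡ 16² = 256 ≡ 4 (mod 21)
13 = 8 + 4 + 1, so 2^13 = 2^8 × 2^4 × 2^1 ≡ 4 × 16 × 2 (mod 21)
Multiplying step by step:
  4 × 16 = 64 ≡ 1 (mod 21)
  1 × 2 = 2 ≡ 2 (mod 21)
Result: 2^13 ≡ 2 (mod 21)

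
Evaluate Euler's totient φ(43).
42

Prime factorization: 43 = 43
Using the formula φ(n) = n × Π(1 - 1/p) for each prime factor p:
φ(43) = 43 × (1 - 1/43)
φ(43) = 42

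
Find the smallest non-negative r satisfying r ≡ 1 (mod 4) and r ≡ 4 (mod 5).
M = 4 × 5 = 20. M₁ = 5, y₁ ≡ 1 (mod 4). M₂ = 4, y₂ ≡ 4 (mod 5). r = 1×5×1 + 4×4×4 ≡ 9 (mod 20)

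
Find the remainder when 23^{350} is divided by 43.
By Fermat: 23^{42} ≡ 1 (mod 43). 350 = 8×42 + 14. So 23^{350} ≡ 23^{14} ≡ 36 (mod 43)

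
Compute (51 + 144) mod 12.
3

(51 + 144) = 195
195 mod 12 = 3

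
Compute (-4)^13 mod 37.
Using repeated squaring. (-4) ≡ 33 (mod 37). 13 = 8 + 4 + 1 (binary 1101). Repeated squaring mod 37: 33^1 ≡ 33; 33^2 ≡ 33² = 1089 ≡ 16; 33^4 ≡ 16² = 256 ≡ 34; 33^8 ≡ 34² = 1156 ≡ 9. Multiply: (-4)^13 ≡ 33^8 × 33^4 × 33^1 ≡ 9 × 34 × 33 (mod 37): 9 × 34 = 306 ≡ 10; 10 × 33 = 330 ≡ 34. So (-4)^13 ≡ 34 (mod 37).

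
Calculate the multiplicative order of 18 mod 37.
Powers of 18 mod 37: 18^1≡18, 18^2≡28, 18^3≡23, 18^4≡7, 18^5≡15, 18^6≡11, 18^7≡13, 18^8≡12, 18^9≡31, 18^10≡3, 18^11≡17, 18^12≡10, 18^13≡32, 18^14≡21, 18^15≡8, 18^16≡33, 18^17≡2, 18^18≡36, 18^19≡19, 18^20≡9, 18^21≡14, 18^22≡30, 18^23≡22, 18^24≡26, 18^25≡24, 18^26≡25, 18^27≡6, 18^28≡34, 18^29≡20, 18^30≡27, 18^31≡5, 18^32≡16, 18^33≡29, 18^34≡4, 18^35≡35, 18^36≡1. Order = 36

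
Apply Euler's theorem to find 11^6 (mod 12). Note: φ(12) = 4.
By Euler: 11^{4} ≡ 1 (mod 12) since gcd(11, 12) = 1. 6 = 1×4 + 2. So 11^{6} ≡ 11^{2} ≡ 1 (mod 12)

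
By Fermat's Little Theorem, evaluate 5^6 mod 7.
By Fermat's Little Theorem, 5^{6} ≡ 1 (mod 7) since 7 is prime and gcd(5, 7) = 1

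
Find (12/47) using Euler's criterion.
(12/47) = 12^{23} mod 47 = 1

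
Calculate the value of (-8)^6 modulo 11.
(-8) ≡ 3 (mod 11). 6 = 4 + 2 (binary 110). Repeated squaring mod 11: 3^1 ≡ 3; 3^2 ≡ 3² = 9 ≡ 9; 3^4 ≡ 9² = 81 ≡ 4. Multiply: (-8)^6 ≡ 3^4 × 3^2 ≡ 4 × 9 (mod 11): 4 × 9 = 36 ≡ 3. So (-8)^6 ≡ 3 (mod 11).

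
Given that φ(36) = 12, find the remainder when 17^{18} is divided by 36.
By Euler: 17^{12} ≡ 1 (mod 36) since gcd(17, 36) = 1. 18 = 1×12 + 6. So 17^{18} ≡ 17^{6} ≡ 1 (mod 36)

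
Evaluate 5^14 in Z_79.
Using repeated squaring. 14 = 8 + 4 + 2 (binary 1110). Repeated squaring mod 79: 5^1 ≡ 5; 5^2 ≡ 5² = 25 ≡ 25; 5^4 ≡ 25² = 625 ≡ 72; 5^8 ≡ 72² = 5184 ≡ 49. Multiply: 5^14 = 5^8 × 5^4 × 5^2 ≡ 49 × 72 × 25 (mod 79): 49 × 72 = 3528 ≡ 52; 52 × 25 = 1300 ≡ 36. So 5^14 ≡ 36 (mod 79).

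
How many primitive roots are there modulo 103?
32

The number of primitive roots modulo p is φ(p-1) = φ(102)
φ(102) = 32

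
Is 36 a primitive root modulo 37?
No

To verify, check if 36^(36/q) ≢ 1 (mod 37) for each prime divisor q of 36
Divisors of 36 = 36: [1, 2, 3, 4, 6, 9, 12, 18, 36]
  36^(36/2) = 36^18 ≡ 1 (mod 37)
  36^(36/3) = 36^12 ≡ 1 (mod 37)
Conclusion: 36 is not a primitive root modulo 37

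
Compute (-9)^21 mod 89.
Using repeated squaring. (-9) ≡ 80 (mod 89). 21 = 16 + 4 + 1 (binary 10101). Repeated squaring mod 89: 80^1 ≡ 80; 80^2 ≡ 80² = 6400 ≡ 81; 80^4 ≡ 81² = 6561 ≡ 64; 80^8 ≡ 64² = 4096 ≡ 2; 80^16 ≡ 2² = 4 ≡ 4. Multiply: (-9)^21 ≡ 80^16 × 80^4 × 80^1 ≡ 4 × 64 × 80 (mod 89): 4 × 64 = 256 ≡ 78; 78 × 80 = 6240 ≡ 10. So (-9)^21 ≡ 10 (mod 89).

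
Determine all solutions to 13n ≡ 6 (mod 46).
4

Since gcd(13, 46) = 1 divides 6, a solution exists.
Multiply both sides by the inverse of 13 mod 46:
  13^(-1) mod 46 = 39
  x ≡ 39 × 6 ≡ 234 ≡ 4 (mod 46)
Verification: 13 × 4 = 52 = 1 × 46 + 6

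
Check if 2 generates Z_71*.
p - 1 = 70 has prime divisors 2, 5, 7. Check 2^(70/q) mod 71 for each: 2^(70/2) = 2^35 ≡ 1, 2^(70/5) = 2^14 ≡ 54, 2^(70/7) = 2^10 ≡ 30 (mod 71). Since 2^35 ≡ 1 (mod 71), the order of 2 divides 35 (in fact the order is 35) ≠ 70, so it is not a primitive root.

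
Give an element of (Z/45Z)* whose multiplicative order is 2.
19 has order 2 mod 45 since 19^{2} ≡ 1 (mod 45) and no smaller power works.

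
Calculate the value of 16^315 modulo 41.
Using Fermat: 16^{40} ≡ 1 (mod 41). 315 ≡ 35 (mod 40). So 16^{315} ≡ 16^{35} ≡ 1 (mod 41)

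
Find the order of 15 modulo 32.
Powers of 15 mod 32: 15^1≡15, 15^2≡1. Order = 2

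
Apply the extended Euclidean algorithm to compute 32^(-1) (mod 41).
Extended GCD: 32(9) + 41(-7) = 1. So 32^(-1) ≡ 9 ≡ 9 (mod 41). Verify: 32 × 9 = 288 ≡ 1 (mod 41)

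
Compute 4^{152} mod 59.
41

Using successive squaring:
Binary expansion of 152: 10011000
Powers of 4 mod 59 (each is the square of the previous):
  4^1 ≡ 4 (mod 59)
  4^2 ≡ 4² = 16 ≡ 16 (mod 59)
  4^4 ≡ 16² = 256 ≡ 20 (mod 59)
  4^8 ≡ 20² = 400 ≡ 46 (mod 59)
  4^16 ≡ 46² = 2116 ≡ 51 (mod 59)
  4^32 ≡ 51² = 2601 ≡ 5 (mod 59)
  4^64 ≡ 5² = 25 ≡ 25 (mod 59)
  4^128 ≡ 25² = 625 ≡ 35 (mod 59)
152 = 128 + 16 + 8, so 4^152 = 4^128 × 4^16 × 4^8 ≡ 35 × 51 × 46 (mod 59)
Multiplying step by step:
  35 × 51 = 1785 ≡ 15 (mod 59)
  15 × 46 = 690 ≡ 41 (mod 59)
Result: 4^152 ≡ 41 (mod 59)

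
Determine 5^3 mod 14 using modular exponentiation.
3 = 2 + 1 (binary 11). Repeated squaring mod 14: 5^1 ≡ 5; 5^2 ≡ 5² = 25 ≡ 11. Multiply: 5^3 = 5^2 × 5^1 ≡ 11 × 5 (mod 14): 11 × 5 = 55 ≡ 13. So 5^3 ≡ 13 (mod 14).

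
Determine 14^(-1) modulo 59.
14^(-1) ≡ 38 (mod 59). Verification: 14 × 38 = 532 ≡ 1 (mod 59)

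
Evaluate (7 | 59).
(7/59) = 7^{29} mod 59 = 1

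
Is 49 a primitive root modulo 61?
p - 1 = 60 has prime divisors 2, 3, 5. Check 49^(60/q) mod 61 for each: 49^(60/2) = 49^30 ≡ 1, 49^(60/3) = 49^20 ≡ 13, 49^(60/5) = 49^12 ≡ 58 (mod 61). Since 49^30 ≡ 1 (mod 61), the order of 49 divides 30 (in fact the order is 30) ≠ 60, so it is not a primitive root.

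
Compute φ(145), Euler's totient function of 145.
112

Prime factorization: 145 = 5 × 29
Using the formula φ(n) = n × Π(1 - 1/p) for each prime factor p:
φ(145) = 145 × (1 - 1/5) × (1 - 1/29)
φ(145) = 112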